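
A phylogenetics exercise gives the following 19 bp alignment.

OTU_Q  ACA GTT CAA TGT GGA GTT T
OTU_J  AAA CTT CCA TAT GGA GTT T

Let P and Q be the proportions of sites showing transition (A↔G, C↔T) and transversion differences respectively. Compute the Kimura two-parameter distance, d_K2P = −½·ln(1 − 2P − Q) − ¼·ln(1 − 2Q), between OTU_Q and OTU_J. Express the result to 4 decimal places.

Mismatches occur at site 2 (C↔A, transversion), site 4 (G↔C, transversion), site 8 (A↔C, transversion), site 11 (G↔A, transition).
Of the 4 differences, 1 transition and 3 transversions over 19 sites: P = 1/19 = 0.052632, Q = 3/19 = 0.157895.
d = −0.5·ln(0.736841) − 0.25·ln(0.684210) = −0.5·(-0.305383) − 0.25·(-0.379490) = 0.2476.

0.2476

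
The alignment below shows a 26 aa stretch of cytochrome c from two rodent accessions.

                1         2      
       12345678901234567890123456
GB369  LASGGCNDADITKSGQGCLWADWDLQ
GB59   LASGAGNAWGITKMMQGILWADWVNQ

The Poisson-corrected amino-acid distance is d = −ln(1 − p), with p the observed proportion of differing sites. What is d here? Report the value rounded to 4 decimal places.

0.4855

The sequences differ at positions 5 (G/A), 6 (C/G), 8 (D/A), 9 (A/W), 10 (D/G), 14 (S/M), 15 (G/M), 18 (C/I), 24 (D/V), 25 (L/N).
p = 10/26 = 0.384615.
d = −ln(1 − 0.384615) = −ln(0.615385) = 0.4855.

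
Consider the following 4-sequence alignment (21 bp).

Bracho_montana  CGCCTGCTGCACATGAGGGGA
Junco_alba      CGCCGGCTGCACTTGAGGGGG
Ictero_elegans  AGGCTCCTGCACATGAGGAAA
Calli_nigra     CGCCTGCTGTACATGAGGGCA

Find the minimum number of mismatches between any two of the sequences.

2

Pairwise Hamming distances:
  Bracho_montana vs Junco_alba: 3
  Bracho_montana vs Ictero_elegans: 5
  Bracho_montana vs Calli_nigra: 2
  Junco_alba vs Ictero_elegans: 8
  Junco_alba vs Calli_nigra: 5
  Ictero_elegans vs Calli_nigra: 6
The smallest is 2, between Bracho_montana and Calli_nigra.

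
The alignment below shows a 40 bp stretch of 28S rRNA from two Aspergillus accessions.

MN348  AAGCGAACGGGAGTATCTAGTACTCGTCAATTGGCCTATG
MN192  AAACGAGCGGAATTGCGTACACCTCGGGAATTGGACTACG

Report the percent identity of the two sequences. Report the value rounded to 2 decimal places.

65.00%

Mismatches occur at site 3 (G→A), site 7 (A→G), site 11 (G→A), site 13 (G→T), site 15 (A→G), site 16 (T→C), site 17 (C→G), site 20 (G→C), site 21 (T→A), site 22 (A→C), site 27 (T→G), site 28 (C→G), site 35 (C→A), site 39 (T→C).
26 of the 40 sites match, so the percent identity is 26/40 × 100 = 65.00%.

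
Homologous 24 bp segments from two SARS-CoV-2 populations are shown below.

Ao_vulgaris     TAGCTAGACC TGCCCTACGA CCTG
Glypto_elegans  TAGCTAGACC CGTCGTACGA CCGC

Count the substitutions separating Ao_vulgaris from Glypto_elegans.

5

Mismatches occur at site 11 (T/C), site 13 (C/T), site 15 (C/G), site 23 (T/G), site 24 (G/C).
That gives 5 mismatches out of 24 aligned sites, so the Hamming distance is 5.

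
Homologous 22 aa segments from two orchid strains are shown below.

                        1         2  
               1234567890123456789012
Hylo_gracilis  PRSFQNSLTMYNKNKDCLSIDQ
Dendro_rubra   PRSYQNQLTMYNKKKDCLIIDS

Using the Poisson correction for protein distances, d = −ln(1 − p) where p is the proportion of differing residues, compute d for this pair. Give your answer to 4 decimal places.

Differing sites — 4:F/Y; 7:S/Q; 14:N/K; 19:S/I; 22:Q/S.
p = 5/22 = 0.227273.
d = −ln(1 − 0.227273) = −ln(0.772727) = 0.2578.

0.2578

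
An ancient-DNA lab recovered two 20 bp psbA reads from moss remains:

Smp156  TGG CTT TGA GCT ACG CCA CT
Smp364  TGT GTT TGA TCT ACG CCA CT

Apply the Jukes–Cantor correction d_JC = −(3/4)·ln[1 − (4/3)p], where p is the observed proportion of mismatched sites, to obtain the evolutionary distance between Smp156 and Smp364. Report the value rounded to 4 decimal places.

Differing sites — 3:G/T; 4:C/G; 10:G/T.
p = 3/20 = 0.150000.
d = −0.75 · ln(1 − (4/3)·0.150000) = −0.75 · ln(0.800000) = −0.75 · (-0.223144) = 0.1674.

0.1674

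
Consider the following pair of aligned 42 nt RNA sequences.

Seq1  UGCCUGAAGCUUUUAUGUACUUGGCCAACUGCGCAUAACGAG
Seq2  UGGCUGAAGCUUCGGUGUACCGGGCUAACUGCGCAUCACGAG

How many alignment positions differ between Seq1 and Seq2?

Differing sites — 3:C/G; 13:U/C; 14:U/G; 15:A/G; 21:U/C; 22:U/G; 26:C/U; 37:A/C.
That gives 8 mismatches out of 42 aligned sites, so the Hamming distance is 8.

8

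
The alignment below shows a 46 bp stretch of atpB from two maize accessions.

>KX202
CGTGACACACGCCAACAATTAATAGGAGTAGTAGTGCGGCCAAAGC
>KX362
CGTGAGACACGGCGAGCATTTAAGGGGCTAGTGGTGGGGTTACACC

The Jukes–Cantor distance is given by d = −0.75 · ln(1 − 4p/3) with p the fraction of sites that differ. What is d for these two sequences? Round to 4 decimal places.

Differing sites — 6:C/G; 12:C/G; 14:A/G; 16:C/G; 17:A/C; 21:A/T; 23:T/A; 24:A/G; 27:A/G; 28:G/C; 33:A/G; 37:C/G; 40:C/T; 41:C/T; 43:A/C; 45:G/C.
p = 16/46 = 0.347826.
d = −0.75 · ln(1 − (4/3)·0.347826) = −0.75 · ln(0.536232) = −0.75 · (-0.623188) = 0.4674.

0.4674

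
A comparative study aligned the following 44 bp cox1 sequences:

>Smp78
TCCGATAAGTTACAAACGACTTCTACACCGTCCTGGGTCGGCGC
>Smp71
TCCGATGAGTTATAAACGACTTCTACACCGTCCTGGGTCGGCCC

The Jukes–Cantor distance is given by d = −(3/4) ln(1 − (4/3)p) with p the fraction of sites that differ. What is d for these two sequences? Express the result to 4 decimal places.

0.0715

The sequences differ at positions 7 (A/G), 13 (C/T), 43 (G/C).
p = 3/44 = 0.068182.
d = −0.75 · ln(1 − (4/3)·0.068182) = −0.75 · ln(0.909091) = −0.75 · (-0.095310) = 0.0715.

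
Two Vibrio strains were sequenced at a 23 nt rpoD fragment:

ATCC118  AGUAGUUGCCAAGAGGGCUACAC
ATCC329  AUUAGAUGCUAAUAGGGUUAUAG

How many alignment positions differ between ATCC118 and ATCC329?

Mismatches occur at site 2 (G→U), site 6 (U→A), site 10 (C→U), site 13 (G→U), site 18 (C→U), site 21 (C→U), site 23 (C→G).
That gives 7 mismatches out of 23 aligned sites, so the Hamming distance is 7.

7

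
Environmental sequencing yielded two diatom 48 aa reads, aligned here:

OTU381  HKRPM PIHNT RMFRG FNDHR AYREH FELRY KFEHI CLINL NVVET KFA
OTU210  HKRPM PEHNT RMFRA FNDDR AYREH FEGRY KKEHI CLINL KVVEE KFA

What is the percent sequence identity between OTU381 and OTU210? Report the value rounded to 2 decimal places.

Differing sites — 7:I/E; 15:G/A; 19:H/D; 28:L/G; 32:F/K; 41:N/K; 45:T/E.
41 of the 48 sites match, so the percent identity is 41/48 × 100 = 85.42%.

85.42%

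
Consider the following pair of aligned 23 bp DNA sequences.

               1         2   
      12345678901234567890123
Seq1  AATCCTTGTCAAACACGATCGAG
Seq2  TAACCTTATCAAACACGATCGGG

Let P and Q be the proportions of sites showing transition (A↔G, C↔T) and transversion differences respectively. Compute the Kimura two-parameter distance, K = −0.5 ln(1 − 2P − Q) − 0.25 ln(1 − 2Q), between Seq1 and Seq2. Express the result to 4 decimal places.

0.1989

The sequences differ at positions 1 (A/T, transversion), 3 (T/A, transversion), 8 (G/A, transition), 22 (A/G, transition).
Of the 4 differences, 2 transitions and 2 transversions over 23 sites: P = 2/23 = 0.086957, Q = 2/23 = 0.086957.
d = −0.5·ln(0.739129) − 0.25·ln(0.826086) = −0.5·(-0.302283) − 0.25·(-0.191056) = 0.1989.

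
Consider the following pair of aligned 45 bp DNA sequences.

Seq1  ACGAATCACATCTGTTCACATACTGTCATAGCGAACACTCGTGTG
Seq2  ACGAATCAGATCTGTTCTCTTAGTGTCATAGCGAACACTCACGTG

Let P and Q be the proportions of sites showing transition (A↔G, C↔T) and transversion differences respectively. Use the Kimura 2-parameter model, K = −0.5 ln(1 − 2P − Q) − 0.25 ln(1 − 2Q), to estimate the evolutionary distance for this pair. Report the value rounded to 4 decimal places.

0.1468

Differing sites — 9:C/G (Tv); 18:A/T (Tv); 20:A/T (Tv); 23:C/G (Tv); 41:G/A (Ti); 42:T/C (Ti).
Of the 6 differences, 2 transitions and 4 transversions over 45 sites: P = 2/45 = 0.044444, Q = 4/45 = 0.088889.
d = −0.5·ln(0.822223) − 0.25·ln(0.822222) = −0.5·(-0.195744) − 0.25·(-0.195745) = 0.1468.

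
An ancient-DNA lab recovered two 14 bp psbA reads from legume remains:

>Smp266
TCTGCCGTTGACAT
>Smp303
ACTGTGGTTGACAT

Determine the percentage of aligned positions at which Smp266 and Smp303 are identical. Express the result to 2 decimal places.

Differing sites — 1:T/A; 5:C/T; 6:C/G.
11 of the 14 sites match, so the percent identity is 11/14 × 100 = 78.57%.

78.57%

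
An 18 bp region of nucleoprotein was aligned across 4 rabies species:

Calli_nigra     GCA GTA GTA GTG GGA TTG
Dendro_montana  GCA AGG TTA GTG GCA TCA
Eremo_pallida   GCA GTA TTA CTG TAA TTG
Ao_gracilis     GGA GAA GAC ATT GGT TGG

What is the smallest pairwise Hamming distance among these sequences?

Pairwise Hamming distances:
  Calli_nigra vs Dendro_montana: 7
  Calli_nigra vs Eremo_pallida: 4
  Calli_nigra vs Ao_gracilis: 8
  Dendro_montana vs Eremo_pallida: 8
  Dendro_montana vs Ao_gracilis: 13
  Eremo_pallida vs Ao_gracilis: 11
The smallest is 4, between Calli_nigra and Eremo_pallida.

4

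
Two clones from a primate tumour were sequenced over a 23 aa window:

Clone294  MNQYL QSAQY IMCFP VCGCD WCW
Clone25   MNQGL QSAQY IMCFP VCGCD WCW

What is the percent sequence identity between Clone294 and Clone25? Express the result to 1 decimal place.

95.7%

A single mismatch occurs at site 4 (Y↔G).
22 of the 23 sites match, so the percent identity is 22/23 × 100 = 95.7%.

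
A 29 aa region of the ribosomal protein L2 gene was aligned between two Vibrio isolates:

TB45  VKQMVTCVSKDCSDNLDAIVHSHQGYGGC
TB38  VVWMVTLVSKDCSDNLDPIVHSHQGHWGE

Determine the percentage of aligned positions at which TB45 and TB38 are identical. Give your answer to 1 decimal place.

The sequences differ at positions 2 (K/V), 3 (Q/W), 7 (C/L), 18 (A/P), 26 (Y/H), 27 (G/W), 29 (C/E).
22 of the 29 sites match, so the percent identity is 22/29 × 100 = 75.9%.

75.9%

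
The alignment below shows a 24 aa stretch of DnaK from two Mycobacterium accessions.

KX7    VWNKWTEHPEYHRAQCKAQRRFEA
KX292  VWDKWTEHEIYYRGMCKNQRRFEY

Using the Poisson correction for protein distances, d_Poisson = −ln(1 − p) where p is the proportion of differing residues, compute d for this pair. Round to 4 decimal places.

0.4055

Differing sites — 3:N/D; 9:P/E; 10:E/I; 12:H/Y; 14:A/G; 15:Q/M; 18:A/N; 24:A/Y.
p = 8/24 = 0.333333.
d = −ln(1 − 0.333333) = −ln(0.666667) = 0.4055.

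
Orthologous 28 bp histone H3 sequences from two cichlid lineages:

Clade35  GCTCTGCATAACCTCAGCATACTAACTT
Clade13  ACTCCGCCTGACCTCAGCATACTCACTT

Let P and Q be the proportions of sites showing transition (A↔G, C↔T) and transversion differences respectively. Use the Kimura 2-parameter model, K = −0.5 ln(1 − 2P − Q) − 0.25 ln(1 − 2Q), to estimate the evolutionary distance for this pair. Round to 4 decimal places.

The sequences differ at positions 1 (G/A, transition), 5 (T/C, transition), 8 (A/C, transversion), 10 (A/G, transition), 24 (A/C, transversion).
Of the 5 differences, 3 transitions and 2 transversions over 28 sites: P = 3/28 = 0.107143, Q = 2/28 = 0.071429.
d = −0.5·ln(0.714285) − 0.25·ln(0.857142) = −0.5·(-0.336473) − 0.25·(-0.154152) = 0.2068.

0.2068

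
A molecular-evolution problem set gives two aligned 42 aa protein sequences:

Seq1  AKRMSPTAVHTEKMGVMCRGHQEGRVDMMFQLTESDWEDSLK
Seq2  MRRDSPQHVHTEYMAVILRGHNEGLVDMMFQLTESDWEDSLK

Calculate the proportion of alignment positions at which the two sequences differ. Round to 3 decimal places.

0.262

Differing sites — 1:A/M; 2:K/R; 4:M/D; 7:T/Q; 8:A/H; 13:K/Y; 15:G/A; 17:M/I; 18:C/L; 22:Q/N; 25:R/L.
There are 11 differences over 42 sites, so p = 11/42 = 0.262.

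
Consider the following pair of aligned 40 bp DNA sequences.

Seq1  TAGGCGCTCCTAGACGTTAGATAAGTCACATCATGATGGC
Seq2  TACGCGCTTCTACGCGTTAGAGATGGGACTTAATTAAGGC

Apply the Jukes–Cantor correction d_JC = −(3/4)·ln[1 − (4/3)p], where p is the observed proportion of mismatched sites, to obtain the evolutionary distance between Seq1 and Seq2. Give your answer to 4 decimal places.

Differing sites — 3:G/C; 9:C/T; 13:G/C; 14:A/G; 22:T/G; 24:A/T; 26:T/G; 27:C/G; 30:A/T; 32:C/A; 35:G/T; 37:T/A.
p = 12/40 = 0.300000.
d = −0.75 · ln(1 − (4/3)·0.300000) = −0.75 · ln(0.600000) = −0.75 · (-0.510826) = 0.3831.

0.3831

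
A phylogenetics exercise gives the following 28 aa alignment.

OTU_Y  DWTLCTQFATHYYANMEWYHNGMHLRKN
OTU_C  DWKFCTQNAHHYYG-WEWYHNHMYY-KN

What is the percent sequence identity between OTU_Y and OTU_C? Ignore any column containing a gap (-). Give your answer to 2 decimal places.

65.38%

Excluding the 2 gap columns leaves 26 comparable sites.
The sequences differ at positions 3 (T/K), 4 (L/F), 8 (F/N), 10 (T/H), 14 (A/G), 16 (M/W), 22 (G/H), 24 (H/Y), 25 (L/Y).
17 of the 26 comparable sites match, so the percent identity is 17/26 × 100 = 65.38%.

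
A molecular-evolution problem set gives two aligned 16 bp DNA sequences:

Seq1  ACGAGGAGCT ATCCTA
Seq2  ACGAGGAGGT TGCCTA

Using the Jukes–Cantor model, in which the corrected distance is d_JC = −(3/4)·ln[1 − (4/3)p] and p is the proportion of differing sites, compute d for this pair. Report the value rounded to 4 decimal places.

Differing sites — 9:C/G; 11:A/T; 12:T/G.
p = 3/16 = 0.187500.
d = −0.75 · ln(1 − (4/3)·0.187500) = −0.75 · ln(0.750000) = −0.75 · (-0.287682) = 0.2158.

0.2158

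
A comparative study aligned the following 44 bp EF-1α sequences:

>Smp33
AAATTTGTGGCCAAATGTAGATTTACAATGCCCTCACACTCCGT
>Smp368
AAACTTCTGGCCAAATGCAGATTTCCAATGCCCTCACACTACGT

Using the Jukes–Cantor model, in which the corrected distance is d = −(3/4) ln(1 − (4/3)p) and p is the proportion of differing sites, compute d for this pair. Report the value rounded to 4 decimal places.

0.1232

Differing sites — 4:T/C; 7:G/C; 18:T/C; 25:A/C; 41:C/A.
p = 5/44 = 0.113636.
d = −0.75 · ln(1 − (4/3)·0.113636) = −0.75 · ln(0.848485) = −0.75 · (-0.164303) = 0.1232.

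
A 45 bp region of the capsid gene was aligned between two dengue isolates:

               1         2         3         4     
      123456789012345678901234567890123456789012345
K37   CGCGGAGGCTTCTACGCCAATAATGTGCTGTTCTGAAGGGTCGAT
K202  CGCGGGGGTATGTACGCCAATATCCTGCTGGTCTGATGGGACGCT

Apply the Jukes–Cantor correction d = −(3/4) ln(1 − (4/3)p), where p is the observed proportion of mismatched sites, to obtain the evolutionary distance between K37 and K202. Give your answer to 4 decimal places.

Mismatches occur at site 6 (A→G), site 9 (C→T), site 10 (T→A), site 12 (C→G), site 23 (A→T), site 24 (T→C), site 25 (G→C), site 31 (T→G), site 37 (A→T), site 41 (T→A), site 44 (A→C).
p = 11/45 = 0.244444.
d = −0.75 · ln(1 − (4/3)·0.244444) = −0.75 · ln(0.674075) = −0.75 · (-0.394414) = 0.2958.

0.2958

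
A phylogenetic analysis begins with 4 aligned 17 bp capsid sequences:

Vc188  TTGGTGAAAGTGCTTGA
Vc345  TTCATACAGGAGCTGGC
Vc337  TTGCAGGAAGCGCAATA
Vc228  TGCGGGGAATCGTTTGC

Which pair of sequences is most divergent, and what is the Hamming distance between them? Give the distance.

11

Pairwise Hamming distances:
  Vc188 vs Vc345: 8
  Vc188 vs Vc337: 7
  Vc188 vs Vc228: 8
  Vc345 vs Vc337: 11
  Vc345 vs Vc228: 10
  Vc337 vs Vc228: 10
The largest is 11, between Vc345 and Vc337.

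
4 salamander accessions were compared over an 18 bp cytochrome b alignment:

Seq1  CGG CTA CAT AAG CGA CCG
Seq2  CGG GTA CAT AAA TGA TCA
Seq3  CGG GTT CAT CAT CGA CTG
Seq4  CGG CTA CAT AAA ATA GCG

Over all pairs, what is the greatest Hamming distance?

Pairwise Hamming distances:
  Seq1 vs Seq2: 5
  Seq1 vs Seq3: 5
  Seq1 vs Seq4: 4
  Seq2 vs Seq3: 7
  Seq2 vs Seq4: 5
  Seq3 vs Seq4: 8
The largest is 8, between Seq3 and Seq4.

8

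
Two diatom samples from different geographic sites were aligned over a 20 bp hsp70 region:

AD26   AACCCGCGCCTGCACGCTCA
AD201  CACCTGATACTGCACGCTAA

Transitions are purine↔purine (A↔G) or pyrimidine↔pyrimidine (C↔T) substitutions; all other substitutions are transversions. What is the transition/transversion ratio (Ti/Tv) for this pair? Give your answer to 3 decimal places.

0.200

The sequences differ at positions 1 (A/C, transversion), 5 (C/T, transition), 7 (C/A, transversion), 8 (G/T, transversion), 9 (C/A, transversion), 19 (C/A, transversion).
Of the 6 differences, 1 transition and 5 transversions, so Ti/Tv = 1/5 = 0.200.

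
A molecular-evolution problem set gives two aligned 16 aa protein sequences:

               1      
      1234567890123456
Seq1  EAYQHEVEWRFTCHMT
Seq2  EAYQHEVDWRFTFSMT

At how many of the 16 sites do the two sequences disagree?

Mismatches occur at site 8 (E/D), site 13 (C/F), site 14 (H/S).
That gives 3 mismatches out of 16 aligned sites, so the Hamming distance is 3.

3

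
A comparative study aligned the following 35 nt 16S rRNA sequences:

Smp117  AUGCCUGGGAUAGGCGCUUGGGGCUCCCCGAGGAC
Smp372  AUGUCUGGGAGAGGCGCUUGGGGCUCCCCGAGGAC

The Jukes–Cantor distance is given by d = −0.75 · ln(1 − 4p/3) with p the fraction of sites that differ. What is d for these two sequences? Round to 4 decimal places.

Differing sites — 4:C/U; 11:U/G.
p = 2/35 = 0.057143.
d = −0.75 · ln(1 − (4/3)·0.057143) = −0.75 · ln(0.923809) = −0.75 · (-0.079250) = 0.0594.

0.0594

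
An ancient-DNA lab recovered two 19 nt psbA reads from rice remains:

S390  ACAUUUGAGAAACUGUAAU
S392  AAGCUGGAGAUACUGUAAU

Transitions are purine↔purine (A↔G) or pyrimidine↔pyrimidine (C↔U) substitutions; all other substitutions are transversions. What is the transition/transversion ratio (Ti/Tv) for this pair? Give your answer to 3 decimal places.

The sequences differ at positions 2 (C/A, transversion), 3 (A/G, transition), 4 (U/C, transition), 6 (U/G, transversion), 11 (A/U, transversion).
Of the 5 differences, 2 transitions and 3 transversions, so Ti/Tv = 2/3 = 0.667.

0.667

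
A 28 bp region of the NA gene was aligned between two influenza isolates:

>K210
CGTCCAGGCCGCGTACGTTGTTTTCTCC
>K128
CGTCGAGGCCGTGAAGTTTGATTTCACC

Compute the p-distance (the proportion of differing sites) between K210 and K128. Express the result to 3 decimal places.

0.250

Differing sites — 5:C/G; 12:C/T; 14:T/A; 16:C/G; 17:G/T; 21:T/A; 26:T/A.
There are 7 differences over 28 sites, so p = 7/28 = 0.250.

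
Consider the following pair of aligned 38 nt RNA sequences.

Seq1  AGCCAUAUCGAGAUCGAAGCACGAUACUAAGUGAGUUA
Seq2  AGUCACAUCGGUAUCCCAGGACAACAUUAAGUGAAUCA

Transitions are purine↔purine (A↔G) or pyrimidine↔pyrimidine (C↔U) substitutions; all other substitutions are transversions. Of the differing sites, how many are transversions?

4

Mismatches occur at site 3 (C↔U, transition), site 6 (U↔C, transition), site 11 (A↔G, transition), site 12 (G↔U, transversion), site 16 (G↔C, transversion), site 17 (A↔C, transversion), site 20 (C↔G, transversion), site 23 (G↔A, transition), site 25 (U↔C, transition), site 27 (C↔U, transition), site 35 (G↔A, transition), site 37 (U↔C, transition).
Of the 12 differences, 8 transitions and 4 transversions, so the answer is 4.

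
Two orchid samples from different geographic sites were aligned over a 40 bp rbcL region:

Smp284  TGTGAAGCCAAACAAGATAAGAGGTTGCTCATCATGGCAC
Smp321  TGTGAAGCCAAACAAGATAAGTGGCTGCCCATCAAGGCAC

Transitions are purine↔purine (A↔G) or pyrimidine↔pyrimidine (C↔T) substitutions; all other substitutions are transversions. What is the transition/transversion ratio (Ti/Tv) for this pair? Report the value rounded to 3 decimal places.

Differing sites — 22:A/T (Tv); 25:T/C (Ti); 29:T/C (Ti); 35:T/A (Tv).
Of the 4 differences, 2 transitions and 2 transversions, so Ti/Tv = 2/2 = 1.000.

1.000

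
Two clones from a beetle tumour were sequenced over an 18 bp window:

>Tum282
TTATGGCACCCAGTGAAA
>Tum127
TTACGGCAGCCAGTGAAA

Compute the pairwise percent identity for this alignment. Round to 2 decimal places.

88.89%

Mismatches occur at site 4 (T↔C), site 9 (C↔G).
16 of the 18 sites match, so the percent identity is 16/18 × 100 = 88.89%.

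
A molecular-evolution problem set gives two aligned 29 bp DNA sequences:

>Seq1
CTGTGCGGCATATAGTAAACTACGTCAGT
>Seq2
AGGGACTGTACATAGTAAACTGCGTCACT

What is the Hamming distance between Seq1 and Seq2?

The sequences differ at positions 1 (C/A), 2 (T/G), 4 (T/G), 5 (G/A), 7 (G/T), 9 (C/T), 11 (T/C), 22 (A/G), 28 (G/C).
That gives 9 mismatches out of 29 aligned sites, so the Hamming distance is 9.

9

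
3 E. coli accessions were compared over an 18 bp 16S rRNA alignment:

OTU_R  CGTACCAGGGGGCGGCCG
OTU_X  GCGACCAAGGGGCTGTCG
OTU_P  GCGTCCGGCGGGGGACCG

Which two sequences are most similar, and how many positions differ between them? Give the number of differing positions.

6

Pairwise Hamming distances:
  OTU_R vs OTU_X: 6
  OTU_R vs OTU_P: 8
  OTU_X vs OTU_P: 8
The smallest is 6, between OTU_R and OTU_X.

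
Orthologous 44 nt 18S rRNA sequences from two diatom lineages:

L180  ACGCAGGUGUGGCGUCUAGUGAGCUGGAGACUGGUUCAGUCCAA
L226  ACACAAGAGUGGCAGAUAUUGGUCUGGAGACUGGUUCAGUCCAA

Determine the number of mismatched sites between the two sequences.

9

Differing sites — 3:G/A; 6:G/A; 8:U/A; 14:G/A; 15:U/G; 16:C/A; 19:G/U; 22:A/G; 23:G/U.
That gives 9 mismatches out of 44 aligned sites, so the Hamming distance is 9.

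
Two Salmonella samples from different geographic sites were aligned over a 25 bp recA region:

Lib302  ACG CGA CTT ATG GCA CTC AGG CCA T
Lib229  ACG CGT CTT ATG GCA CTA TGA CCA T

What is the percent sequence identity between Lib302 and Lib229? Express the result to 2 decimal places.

84.00%

The sequences differ at positions 6 (A/T), 18 (C/A), 19 (A/T), 21 (G/A).
21 of the 25 sites match, so the percent identity is 21/25 × 100 = 84.00%.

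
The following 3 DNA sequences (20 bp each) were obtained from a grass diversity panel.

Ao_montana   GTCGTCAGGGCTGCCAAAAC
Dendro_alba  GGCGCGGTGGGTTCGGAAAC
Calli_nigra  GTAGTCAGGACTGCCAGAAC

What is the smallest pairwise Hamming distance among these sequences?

3

Pairwise Hamming distances:
  Ao_montana vs Dendro_alba: 9
  Ao_montana vs Calli_nigra: 3
  Dendro_alba vs Calli_nigra: 12
The smallest is 3, between Ao_montana and Calli_nigra.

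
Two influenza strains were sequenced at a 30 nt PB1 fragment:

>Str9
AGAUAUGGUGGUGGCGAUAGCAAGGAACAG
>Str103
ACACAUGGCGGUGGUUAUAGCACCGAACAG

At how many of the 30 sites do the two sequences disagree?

Mismatches occur at site 2 (G↔C), site 4 (U↔C), site 9 (U↔C), site 15 (C↔U), site 16 (G↔U), site 23 (A↔C), site 24 (G↔C).
That gives 7 mismatches out of 30 aligned sites, so the Hamming distance is 7.

7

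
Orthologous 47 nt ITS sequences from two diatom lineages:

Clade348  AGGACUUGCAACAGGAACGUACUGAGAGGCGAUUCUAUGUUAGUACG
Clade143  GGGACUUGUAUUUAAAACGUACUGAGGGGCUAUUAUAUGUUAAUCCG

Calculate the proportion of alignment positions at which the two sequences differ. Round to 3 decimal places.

0.255

Mismatches occur at site 1 (A↔G), site 9 (C↔U), site 11 (A↔U), site 12 (C↔U), site 13 (A↔U), site 14 (G↔A), site 15 (G↔A), site 27 (A↔G), site 31 (G↔U), site 35 (C↔A), site 43 (G↔A), site 45 (A↔C).
There are 12 differences over 47 sites, so p = 12/47 = 0.255.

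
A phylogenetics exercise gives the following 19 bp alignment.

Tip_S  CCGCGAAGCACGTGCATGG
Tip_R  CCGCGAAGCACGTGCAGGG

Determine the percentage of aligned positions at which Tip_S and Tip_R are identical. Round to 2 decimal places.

A single mismatch occurs at site 17 (T→G).
18 of the 19 sites match, so the percent identity is 18/19 × 100 = 94.74%.

94.74%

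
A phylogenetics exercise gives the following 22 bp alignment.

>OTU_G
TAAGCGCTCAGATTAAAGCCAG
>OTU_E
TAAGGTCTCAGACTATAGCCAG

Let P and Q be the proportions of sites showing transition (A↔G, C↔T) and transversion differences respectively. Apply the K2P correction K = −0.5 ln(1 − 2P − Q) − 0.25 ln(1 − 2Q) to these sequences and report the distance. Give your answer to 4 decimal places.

The sequences differ at positions 5 (C/G, transversion), 6 (G/T, transversion), 13 (T/C, transition), 16 (A/T, transversion).
Of the 4 differences, 1 transition and 3 transversions over 22 sites: P = 1/22 = 0.045455, Q = 3/22 = 0.136364.
d = −0.5·ln(0.772726) − 0.25·ln(0.727272) = −0.5·(-0.257831) − 0.25·(-0.318455) = 0.2085.

0.2085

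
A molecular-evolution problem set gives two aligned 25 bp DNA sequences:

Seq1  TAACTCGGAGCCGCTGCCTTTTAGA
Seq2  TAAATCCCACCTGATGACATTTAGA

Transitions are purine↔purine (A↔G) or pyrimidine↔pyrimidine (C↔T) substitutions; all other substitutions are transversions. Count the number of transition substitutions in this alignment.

1

Differing sites — 4:C/A (Tv); 7:G/C (Tv); 8:G/C (Tv); 10:G/C (Tv); 12:C/T (Ti); 14:C/A (Tv); 17:C/A (Tv); 19:T/A (Tv).
Of the 8 differences, 1 transition and 7 transversions, so the answer is 1.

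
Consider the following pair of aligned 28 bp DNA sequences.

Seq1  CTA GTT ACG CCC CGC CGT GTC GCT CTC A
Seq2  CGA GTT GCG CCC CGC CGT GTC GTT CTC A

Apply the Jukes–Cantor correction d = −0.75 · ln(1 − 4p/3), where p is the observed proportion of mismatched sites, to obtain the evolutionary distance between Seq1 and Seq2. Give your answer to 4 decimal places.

Mismatches occur at site 2 (T→G), site 7 (A→G), site 23 (C→T).
p = 3/28 = 0.107143.
d = −0.75 · ln(1 − (4/3)·0.107143) = −0.75 · ln(0.857143) = −0.75 · (-0.154151) = 0.1156.

0.1156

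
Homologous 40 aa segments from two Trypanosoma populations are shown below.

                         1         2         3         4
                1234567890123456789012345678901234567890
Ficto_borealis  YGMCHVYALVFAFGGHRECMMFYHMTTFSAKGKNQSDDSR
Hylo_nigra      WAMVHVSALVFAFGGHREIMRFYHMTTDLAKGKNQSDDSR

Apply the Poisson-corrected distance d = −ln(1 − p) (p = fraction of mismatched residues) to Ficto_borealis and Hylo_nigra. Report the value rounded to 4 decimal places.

0.2231

The sequences differ at positions 1 (Y/W), 2 (G/A), 4 (C/V), 7 (Y/S), 19 (C/I), 21 (M/R), 28 (F/D), 29 (S/L).
p = 8/40 = 0.200000.
d = −ln(1 − 0.200000) = −ln(0.800000) = 0.2231.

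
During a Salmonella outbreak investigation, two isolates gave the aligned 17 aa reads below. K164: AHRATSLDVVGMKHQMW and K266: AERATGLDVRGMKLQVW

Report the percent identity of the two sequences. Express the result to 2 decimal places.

The sequences differ at positions 2 (H/E), 6 (S/G), 10 (V/R), 14 (H/L), 16 (M/V).
12 of the 17 sites match, so the percent identity is 12/17 × 100 = 70.59%.

70.59%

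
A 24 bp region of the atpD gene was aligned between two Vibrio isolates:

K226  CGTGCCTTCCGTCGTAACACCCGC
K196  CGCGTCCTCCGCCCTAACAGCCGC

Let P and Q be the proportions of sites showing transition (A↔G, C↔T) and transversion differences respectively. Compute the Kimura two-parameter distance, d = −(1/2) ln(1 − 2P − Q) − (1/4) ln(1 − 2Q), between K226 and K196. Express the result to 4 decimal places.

Mismatches occur at site 3 (T/C, transition), site 5 (C/T, transition), site 7 (T/C, transition), site 12 (T/C, transition), site 14 (G/C, transversion), site 20 (C/G, transversion).
Of the 6 differences, 4 transitions and 2 transversions over 24 sites: P = 4/24 = 0.166667, Q = 2/24 = 0.083333.
d = −0.5·ln(0.583333) − 0.25·ln(0.833334) = −0.5·(-0.538997) − 0.25·(-0.182321) = 0.3151.

0.3151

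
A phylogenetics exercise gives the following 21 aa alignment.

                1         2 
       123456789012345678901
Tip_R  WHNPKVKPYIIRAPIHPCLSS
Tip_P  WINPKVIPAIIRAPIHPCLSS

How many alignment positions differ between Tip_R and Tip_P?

The sequences differ at positions 2 (H/I), 7 (K/I), 9 (Y/A).
That gives 3 mismatches out of 21 aligned sites, so the Hamming distance is 3.

3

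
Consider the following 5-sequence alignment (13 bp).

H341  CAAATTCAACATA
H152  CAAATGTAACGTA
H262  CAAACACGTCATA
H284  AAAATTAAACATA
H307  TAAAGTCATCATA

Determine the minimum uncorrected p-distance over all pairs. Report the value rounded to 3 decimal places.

0.154

Pairwise Hamming distances:
  H341 vs H152: 3
  H341 vs H262: 4
  H341 vs H284: 2
  H341 vs H307: 3
  H152 vs H262: 6
  H152 vs H284: 4
  H152 vs H307: 6
  H262 vs H284: 6
  H262 vs H307: 4
  H284 vs H307: 4
The smallest is 2 mismatches, between H341 and H284; p = 2/13 = 0.154.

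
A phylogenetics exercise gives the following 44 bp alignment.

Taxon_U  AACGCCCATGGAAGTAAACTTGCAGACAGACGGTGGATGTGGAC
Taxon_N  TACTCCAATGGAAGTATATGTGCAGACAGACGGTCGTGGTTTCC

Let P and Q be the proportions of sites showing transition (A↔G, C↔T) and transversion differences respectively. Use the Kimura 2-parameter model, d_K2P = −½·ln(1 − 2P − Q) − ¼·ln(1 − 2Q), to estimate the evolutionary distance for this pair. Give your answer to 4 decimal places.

0.3484

The sequences differ at positions 1 (A/T, transversion), 4 (G/T, transversion), 7 (C/A, transversion), 17 (A/T, transversion), 19 (C/T, transition), 20 (T/G, transversion), 35 (G/C, transversion), 37 (A/T, transversion), 38 (T/G, transversion), 41 (G/T, transversion), 42 (G/T, transversion), 43 (A/C, transversion).
Of the 12 differences, 1 transition and 11 transversions over 44 sites: P = 1/44 = 0.022727, Q = 11/44 = 0.250000.
d = −0.5·ln(0.704546) − 0.25·ln(0.500000) = −0.5·(-0.350202) − 0.25·(-0.693147) = 0.3484.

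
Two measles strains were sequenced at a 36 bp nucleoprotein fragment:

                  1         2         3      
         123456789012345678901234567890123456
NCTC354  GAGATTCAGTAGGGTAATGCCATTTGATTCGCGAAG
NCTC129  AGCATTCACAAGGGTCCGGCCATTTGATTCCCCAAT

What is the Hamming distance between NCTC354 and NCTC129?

The sequences differ at positions 1 (G/A), 2 (A/G), 3 (G/C), 9 (G/C), 10 (T/A), 16 (A/C), 17 (A/C), 18 (T/G), 31 (G/C), 33 (G/C), 36 (G/T).
That gives 11 mismatches out of 36 aligned sites, so the Hamming distance is 11.

11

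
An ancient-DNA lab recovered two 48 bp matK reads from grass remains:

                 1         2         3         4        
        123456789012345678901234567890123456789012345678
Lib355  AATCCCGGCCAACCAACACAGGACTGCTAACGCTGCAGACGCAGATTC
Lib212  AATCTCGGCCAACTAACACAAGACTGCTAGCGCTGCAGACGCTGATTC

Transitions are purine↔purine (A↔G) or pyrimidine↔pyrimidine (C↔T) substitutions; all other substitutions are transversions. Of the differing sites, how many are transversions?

1

Differing sites — 5:C/T (Ti); 14:C/T (Ti); 21:G/A (Ti); 30:A/G (Ti); 43:A/T (Tv).
Of the 5 differences, 4 transitions and 1 transversion, so the answer is 1.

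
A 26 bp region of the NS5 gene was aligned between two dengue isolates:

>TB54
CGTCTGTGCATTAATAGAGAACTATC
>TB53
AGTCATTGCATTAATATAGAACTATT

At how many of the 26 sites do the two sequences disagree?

Differing sites — 1:C/A; 5:T/A; 6:G/T; 17:G/T; 26:C/T.
That gives 5 mismatches out of 26 aligned sites, so the Hamming distance is 5.

5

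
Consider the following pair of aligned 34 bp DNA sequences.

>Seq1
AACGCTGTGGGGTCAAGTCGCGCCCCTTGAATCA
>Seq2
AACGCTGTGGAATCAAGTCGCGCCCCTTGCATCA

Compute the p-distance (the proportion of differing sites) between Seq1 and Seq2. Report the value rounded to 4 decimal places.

0.0882

The sequences differ at positions 11 (G/A), 12 (G/A), 30 (A/C).
There are 3 differences over 34 sites, so p = 3/34 = 0.0882.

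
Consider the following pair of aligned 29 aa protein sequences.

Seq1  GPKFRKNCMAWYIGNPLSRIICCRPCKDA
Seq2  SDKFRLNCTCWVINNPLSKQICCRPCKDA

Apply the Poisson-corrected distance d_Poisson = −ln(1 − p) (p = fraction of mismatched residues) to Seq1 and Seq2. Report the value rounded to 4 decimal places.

0.3716

The sequences differ at positions 1 (G/S), 2 (P/D), 6 (K/L), 9 (M/T), 10 (A/C), 12 (Y/V), 14 (G/N), 19 (R/K), 20 (I/Q).
p = 9/29 = 0.310345.
d = −ln(1 − 0.310345) = −ln(0.689655) = 0.3716.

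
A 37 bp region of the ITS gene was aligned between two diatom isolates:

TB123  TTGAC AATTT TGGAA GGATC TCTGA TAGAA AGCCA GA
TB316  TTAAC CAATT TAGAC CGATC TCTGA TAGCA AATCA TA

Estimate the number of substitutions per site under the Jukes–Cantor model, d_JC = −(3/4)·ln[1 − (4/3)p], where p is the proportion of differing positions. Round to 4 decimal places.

Mismatches occur at site 3 (G↔A), site 6 (A↔C), site 8 (T↔A), site 12 (G↔A), site 15 (A↔C), site 16 (G↔C), site 29 (A↔C), site 32 (G↔A), site 33 (C↔T), site 36 (G↔T).
p = 10/37 = 0.270270.
d = −0.75 · ln(1 − (4/3)·0.270270) = −0.75 · ln(0.639640) = −0.75 · (-0.446850) = 0.3351.

0.3351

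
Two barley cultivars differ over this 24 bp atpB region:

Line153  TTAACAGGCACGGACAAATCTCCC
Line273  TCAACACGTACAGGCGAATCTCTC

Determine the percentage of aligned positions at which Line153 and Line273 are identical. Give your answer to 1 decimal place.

70.8%

The sequences differ at positions 2 (T/C), 7 (G/C), 9 (C/T), 12 (G/A), 14 (A/G), 16 (A/G), 23 (C/T).
17 of the 24 sites match, so the percent identity is 17/24 × 100 = 70.8%.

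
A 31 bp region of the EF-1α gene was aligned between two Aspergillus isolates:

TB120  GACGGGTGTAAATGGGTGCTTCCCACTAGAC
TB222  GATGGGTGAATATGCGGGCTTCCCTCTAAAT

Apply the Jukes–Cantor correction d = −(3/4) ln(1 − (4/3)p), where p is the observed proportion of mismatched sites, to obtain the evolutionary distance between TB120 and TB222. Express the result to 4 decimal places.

0.3163

Mismatches occur at site 3 (C↔T), site 9 (T↔A), site 11 (A↔T), site 15 (G↔C), site 17 (T↔G), site 25 (A↔T), site 29 (G↔A), site 31 (C↔T).
p = 8/31 = 0.258065.
d = −0.75 · ln(1 − (4/3)·0.258065) = −0.75 · ln(0.655913) = −0.75 · (-0.421727) = 0.3163.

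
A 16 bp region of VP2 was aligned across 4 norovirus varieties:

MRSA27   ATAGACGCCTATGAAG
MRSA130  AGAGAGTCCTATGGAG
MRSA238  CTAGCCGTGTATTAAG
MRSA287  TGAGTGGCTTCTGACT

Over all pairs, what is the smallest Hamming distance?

Pairwise Hamming distances:
  MRSA27 vs MRSA130: 4
  MRSA27 vs MRSA238: 5
  MRSA27 vs MRSA287: 8
  MRSA130 vs MRSA238: 9
  MRSA130 vs MRSA287: 8
  MRSA238 vs MRSA287: 10
The smallest is 4, between MRSA27 and MRSA130.

4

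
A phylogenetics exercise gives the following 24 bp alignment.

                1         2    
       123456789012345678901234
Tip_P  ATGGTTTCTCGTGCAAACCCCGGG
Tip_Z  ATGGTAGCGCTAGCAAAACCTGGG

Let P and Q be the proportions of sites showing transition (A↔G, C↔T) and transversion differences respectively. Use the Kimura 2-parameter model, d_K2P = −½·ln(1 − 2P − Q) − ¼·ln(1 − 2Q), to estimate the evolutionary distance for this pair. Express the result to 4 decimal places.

0.3760

Mismatches occur at site 6 (T→A, transversion), site 7 (T→G, transversion), site 9 (T→G, transversion), site 11 (G→T, transversion), site 12 (T→A, transversion), site 18 (C→A, transversion), site 21 (C→T, transition).
Of the 7 differences, 1 transition and 6 transversions over 24 sites: P = 1/24 = 0.041667, Q = 6/24 = 0.250000.
d = −0.5·ln(0.666666) − 0.25·ln(0.500000) = −0.5·(-0.405466) − 0.25·(-0.693147) = 0.3760.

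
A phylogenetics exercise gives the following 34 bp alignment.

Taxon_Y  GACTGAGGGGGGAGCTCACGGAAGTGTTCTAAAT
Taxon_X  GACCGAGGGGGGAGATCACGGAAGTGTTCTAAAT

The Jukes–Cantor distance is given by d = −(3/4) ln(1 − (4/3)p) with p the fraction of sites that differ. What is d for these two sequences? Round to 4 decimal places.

Differing sites — 4:T/C; 15:C/A.
p = 2/34 = 0.058824.
d = −0.75 · ln(1 − (4/3)·0.058824) = −0.75 · ln(0.921568) = −0.75 · (-0.081679) = 0.0613.

0.0613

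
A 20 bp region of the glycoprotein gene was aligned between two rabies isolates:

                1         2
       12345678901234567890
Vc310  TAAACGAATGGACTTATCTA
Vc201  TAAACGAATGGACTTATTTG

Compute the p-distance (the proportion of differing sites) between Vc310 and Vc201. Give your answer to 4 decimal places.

0.1000

Mismatches occur at site 18 (C/T), site 20 (A/G).
There are 2 differences over 20 sites, so p = 2/20 = 0.1000.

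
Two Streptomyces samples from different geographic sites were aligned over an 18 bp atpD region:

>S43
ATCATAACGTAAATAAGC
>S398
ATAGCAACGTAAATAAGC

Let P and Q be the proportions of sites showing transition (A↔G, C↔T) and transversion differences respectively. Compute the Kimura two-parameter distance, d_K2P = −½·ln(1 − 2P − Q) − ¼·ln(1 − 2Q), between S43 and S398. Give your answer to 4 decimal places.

0.1922

Mismatches occur at site 3 (C→A, transversion), site 4 (A→G, transition), site 5 (T→C, transition).
Of the 3 differences, 2 transitions and 1 transversion over 18 sites: P = 2/18 = 0.111111, Q = 1/18 = 0.055556.
d = −0.5·ln(0.722222) − 0.25·ln(0.888888) = −0.5·(-0.325423) − 0.25·(-0.117784) = 0.1922.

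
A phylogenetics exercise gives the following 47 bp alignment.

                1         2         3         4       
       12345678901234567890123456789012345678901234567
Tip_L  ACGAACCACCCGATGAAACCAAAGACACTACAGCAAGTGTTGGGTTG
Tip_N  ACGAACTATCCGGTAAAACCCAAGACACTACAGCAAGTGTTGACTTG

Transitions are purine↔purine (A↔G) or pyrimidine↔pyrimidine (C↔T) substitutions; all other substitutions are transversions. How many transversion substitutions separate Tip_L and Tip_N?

2

The sequences differ at positions 7 (C/T, transition), 9 (C/T, transition), 13 (A/G, transition), 15 (G/A, transition), 21 (A/C, transversion), 43 (G/A, transition), 44 (G/C, transversion).
Of the 7 differences, 5 transitions and 2 transversions, so the answer is 2.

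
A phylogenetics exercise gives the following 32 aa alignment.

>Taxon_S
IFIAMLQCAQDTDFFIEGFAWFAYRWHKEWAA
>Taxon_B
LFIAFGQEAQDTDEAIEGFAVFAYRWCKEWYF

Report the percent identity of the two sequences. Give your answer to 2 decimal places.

Mismatches occur at site 1 (I→L), site 5 (M→F), site 6 (L→G), site 8 (C→E), site 14 (F→E), site 15 (F→A), site 21 (W→V), site 27 (H→C), site 31 (A→Y), site 32 (A→F).
22 of the 32 sites match, so the percent identity is 22/32 × 100 = 68.75%.

68.75%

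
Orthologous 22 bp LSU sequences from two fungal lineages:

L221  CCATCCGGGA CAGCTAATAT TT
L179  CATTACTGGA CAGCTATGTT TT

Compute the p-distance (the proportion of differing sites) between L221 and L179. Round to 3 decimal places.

Mismatches occur at site 2 (C↔A), site 3 (A↔T), site 5 (C↔A), site 7 (G↔T), site 17 (A↔T), site 18 (T↔G), site 19 (A↔T).
There are 7 differences over 22 sites, so p = 7/22 = 0.318.

0.318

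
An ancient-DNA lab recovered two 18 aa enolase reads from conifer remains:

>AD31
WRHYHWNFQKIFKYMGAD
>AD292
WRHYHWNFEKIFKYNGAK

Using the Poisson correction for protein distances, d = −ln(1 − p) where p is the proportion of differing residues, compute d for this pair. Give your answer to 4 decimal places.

0.1823

Differing sites — 9:Q/E; 15:M/N; 18:D/K.
p = 3/18 = 0.166667.
d = −ln(1 − 0.166667) = −ln(0.833333) = 0.1823.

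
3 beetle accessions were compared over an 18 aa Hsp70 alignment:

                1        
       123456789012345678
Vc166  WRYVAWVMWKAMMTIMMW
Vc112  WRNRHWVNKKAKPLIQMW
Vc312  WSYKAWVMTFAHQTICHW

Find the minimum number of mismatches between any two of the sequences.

8

Pairwise Hamming distances:
  Vc166 vs Vc112: 9
  Vc166 vs Vc312: 8
  Vc112 vs Vc312: 12
The smallest is 8, between Vc166 and Vc312.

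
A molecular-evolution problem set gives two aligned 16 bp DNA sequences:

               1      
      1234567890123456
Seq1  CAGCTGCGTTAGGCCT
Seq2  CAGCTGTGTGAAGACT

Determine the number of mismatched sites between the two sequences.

4

The sequences differ at positions 7 (C/T), 10 (T/G), 12 (G/A), 14 (C/A).
That gives 4 mismatches out of 16 aligned sites, so the Hamming distance is 4.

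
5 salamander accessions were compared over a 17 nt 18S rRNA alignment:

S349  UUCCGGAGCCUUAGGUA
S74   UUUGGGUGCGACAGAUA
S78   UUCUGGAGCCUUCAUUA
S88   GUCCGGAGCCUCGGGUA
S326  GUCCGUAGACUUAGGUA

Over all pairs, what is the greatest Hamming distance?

Pairwise Hamming distances:
  S349 vs S74: 7
  S349 vs S78: 4
  S349 vs S88: 3
  S349 vs S326: 3
  S74 vs S78: 9
  S74 vs S88: 8
  S74 vs S326: 10
  S78 vs S88: 6
  S78 vs S326: 7
  S88 vs S326: 4
The largest is 10, between S74 and S326.

10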